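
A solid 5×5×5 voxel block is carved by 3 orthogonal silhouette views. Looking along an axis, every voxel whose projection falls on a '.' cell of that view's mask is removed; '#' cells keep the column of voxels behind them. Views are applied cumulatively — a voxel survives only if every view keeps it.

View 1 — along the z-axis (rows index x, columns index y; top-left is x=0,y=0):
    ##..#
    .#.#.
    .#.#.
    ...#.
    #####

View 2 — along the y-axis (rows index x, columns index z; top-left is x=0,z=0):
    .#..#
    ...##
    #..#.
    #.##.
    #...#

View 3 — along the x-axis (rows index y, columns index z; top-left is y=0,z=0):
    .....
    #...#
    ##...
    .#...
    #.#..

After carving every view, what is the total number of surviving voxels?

start: 5×5×5 = 125 voxels
[1] z-view keeps 13 columns → grid now 65
[2] y-view keeps 11 columns → grid now 27
[3] x-view keeps 7 columns → grid now 7

remaining voxels: 7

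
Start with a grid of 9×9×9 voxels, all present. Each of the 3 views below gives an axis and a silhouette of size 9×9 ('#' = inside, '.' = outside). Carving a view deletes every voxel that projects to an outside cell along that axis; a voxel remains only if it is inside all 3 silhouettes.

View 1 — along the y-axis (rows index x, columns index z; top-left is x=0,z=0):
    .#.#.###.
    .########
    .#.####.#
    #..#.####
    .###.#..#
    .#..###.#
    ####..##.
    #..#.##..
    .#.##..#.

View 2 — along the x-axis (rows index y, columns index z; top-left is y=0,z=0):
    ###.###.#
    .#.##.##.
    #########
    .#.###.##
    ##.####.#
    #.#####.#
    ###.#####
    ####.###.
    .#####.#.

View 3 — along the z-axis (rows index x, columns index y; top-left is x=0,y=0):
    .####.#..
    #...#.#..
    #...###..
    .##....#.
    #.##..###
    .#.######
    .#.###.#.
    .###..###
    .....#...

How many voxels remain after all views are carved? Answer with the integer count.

voxel count = 167

full grid |V| = 729
carve view 1 (along y, XZ-mask fill 49/81): 441 voxels remain
carve view 2 (along x, YZ-mask fill 62/81): 345 voxels remain
carve view 3 (along z, XY-mask fill 40/81): 167 voxels remain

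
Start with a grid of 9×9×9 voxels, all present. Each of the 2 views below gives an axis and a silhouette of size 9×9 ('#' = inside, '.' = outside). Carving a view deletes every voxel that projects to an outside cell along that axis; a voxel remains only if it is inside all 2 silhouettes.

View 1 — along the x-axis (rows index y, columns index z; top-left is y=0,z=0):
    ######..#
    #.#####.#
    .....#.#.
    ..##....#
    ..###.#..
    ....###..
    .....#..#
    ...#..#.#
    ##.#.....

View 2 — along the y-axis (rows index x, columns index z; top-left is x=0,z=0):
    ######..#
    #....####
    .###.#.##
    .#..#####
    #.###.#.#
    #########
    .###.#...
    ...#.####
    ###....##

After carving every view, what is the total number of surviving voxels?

|visual hull| = 204

initial block: 9^3 = 729
step 1: project along x, AND mask (34/81) → |grid| = 306
step 2: project along y, AND mask (53/81) → |grid| = 204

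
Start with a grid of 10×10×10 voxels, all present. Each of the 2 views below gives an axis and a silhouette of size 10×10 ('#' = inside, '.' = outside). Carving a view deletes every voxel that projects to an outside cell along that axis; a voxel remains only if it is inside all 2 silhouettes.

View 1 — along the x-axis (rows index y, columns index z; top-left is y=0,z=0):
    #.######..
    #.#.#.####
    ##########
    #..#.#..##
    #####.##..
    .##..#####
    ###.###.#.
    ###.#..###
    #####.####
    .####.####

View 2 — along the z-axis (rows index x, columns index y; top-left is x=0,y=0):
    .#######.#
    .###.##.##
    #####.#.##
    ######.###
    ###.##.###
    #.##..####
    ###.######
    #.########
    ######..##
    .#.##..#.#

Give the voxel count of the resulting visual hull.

583 voxels

initial block: 10^3 = 1000
[1] x-view keeps 74 columns → grid now 740
[2] z-view keeps 78 columns → grid now 583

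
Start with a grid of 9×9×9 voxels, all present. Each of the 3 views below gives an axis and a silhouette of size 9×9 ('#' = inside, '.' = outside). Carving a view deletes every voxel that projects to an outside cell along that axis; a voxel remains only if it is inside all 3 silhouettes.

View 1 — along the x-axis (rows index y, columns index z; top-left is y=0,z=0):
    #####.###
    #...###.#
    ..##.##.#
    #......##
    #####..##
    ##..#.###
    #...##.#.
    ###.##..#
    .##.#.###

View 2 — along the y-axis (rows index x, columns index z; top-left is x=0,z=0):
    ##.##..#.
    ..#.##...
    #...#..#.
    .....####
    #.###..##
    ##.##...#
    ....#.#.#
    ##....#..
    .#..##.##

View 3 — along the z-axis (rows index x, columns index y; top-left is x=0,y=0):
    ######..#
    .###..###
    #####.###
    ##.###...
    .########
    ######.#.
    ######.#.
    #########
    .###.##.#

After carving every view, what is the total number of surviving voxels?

initial block: 9^3 = 729
V1 x: intersect with YZ mask (50 set) -- 450 left
V2 y: intersect with XZ mask (37 set) -- 220 left
V3 z: intersect with XY mask (63 set) -- 169 left

169 voxels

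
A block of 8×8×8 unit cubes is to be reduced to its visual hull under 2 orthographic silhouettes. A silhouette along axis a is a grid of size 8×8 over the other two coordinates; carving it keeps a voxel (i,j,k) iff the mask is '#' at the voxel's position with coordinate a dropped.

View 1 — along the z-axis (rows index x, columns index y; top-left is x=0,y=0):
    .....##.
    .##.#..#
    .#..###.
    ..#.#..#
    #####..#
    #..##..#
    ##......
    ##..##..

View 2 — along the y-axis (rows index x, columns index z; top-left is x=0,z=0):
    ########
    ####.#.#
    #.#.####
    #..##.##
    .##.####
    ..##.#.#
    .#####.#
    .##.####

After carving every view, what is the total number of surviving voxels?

full grid |V| = 512
[1] z-view keeps 29 columns → grid now 232
[2] y-view keeps 47 columns → grid now 167

|visual hull| = 167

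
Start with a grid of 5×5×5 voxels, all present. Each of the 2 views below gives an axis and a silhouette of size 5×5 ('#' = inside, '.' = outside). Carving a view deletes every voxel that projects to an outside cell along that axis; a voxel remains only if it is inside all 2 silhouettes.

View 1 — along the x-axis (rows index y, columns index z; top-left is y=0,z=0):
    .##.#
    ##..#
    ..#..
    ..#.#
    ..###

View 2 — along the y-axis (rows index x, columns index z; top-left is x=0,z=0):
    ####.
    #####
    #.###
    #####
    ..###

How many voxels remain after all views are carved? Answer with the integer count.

51 voxels

start: 5×5×5 = 125 voxels
[1] x-view keeps 12 columns → grid now 60
[2] y-view keeps 21 columns → grid now 51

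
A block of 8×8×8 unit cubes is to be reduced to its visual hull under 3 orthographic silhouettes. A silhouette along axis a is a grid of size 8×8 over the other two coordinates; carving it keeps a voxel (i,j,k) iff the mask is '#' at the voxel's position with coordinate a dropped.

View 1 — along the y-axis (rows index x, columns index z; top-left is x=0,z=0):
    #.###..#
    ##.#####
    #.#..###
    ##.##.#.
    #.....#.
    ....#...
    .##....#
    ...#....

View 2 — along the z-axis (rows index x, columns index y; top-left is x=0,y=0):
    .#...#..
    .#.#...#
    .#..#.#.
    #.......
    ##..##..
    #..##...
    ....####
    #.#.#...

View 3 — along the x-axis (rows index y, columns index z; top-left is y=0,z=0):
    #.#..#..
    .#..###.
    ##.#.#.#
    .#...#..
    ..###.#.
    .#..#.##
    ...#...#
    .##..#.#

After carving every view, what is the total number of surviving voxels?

32 voxels

full grid |V| = 512
step 1: project along y, AND mask (29/64) → |grid| = 232
step 2: project along z, AND mask (23/64) → |grid| = 77
step 3: project along x, AND mask (28/64) → |grid| = 32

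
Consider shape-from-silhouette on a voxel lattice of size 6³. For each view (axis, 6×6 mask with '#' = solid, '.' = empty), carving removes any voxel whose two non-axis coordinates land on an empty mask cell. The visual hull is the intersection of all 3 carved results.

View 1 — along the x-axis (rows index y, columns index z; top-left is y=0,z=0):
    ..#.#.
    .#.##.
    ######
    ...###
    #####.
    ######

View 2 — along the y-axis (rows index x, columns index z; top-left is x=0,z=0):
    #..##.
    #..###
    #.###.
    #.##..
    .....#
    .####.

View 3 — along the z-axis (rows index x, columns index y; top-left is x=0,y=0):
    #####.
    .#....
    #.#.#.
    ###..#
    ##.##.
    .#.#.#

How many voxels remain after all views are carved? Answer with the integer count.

before carving: 216 voxels (6×6×6)
step 1: project along x, AND mask (25/36) → |grid| = 150
step 2: project along y, AND mask (19/36) → |grid| = 83
step 3: project along z, AND mask (20/36) → |grid| = 41

voxel count = 41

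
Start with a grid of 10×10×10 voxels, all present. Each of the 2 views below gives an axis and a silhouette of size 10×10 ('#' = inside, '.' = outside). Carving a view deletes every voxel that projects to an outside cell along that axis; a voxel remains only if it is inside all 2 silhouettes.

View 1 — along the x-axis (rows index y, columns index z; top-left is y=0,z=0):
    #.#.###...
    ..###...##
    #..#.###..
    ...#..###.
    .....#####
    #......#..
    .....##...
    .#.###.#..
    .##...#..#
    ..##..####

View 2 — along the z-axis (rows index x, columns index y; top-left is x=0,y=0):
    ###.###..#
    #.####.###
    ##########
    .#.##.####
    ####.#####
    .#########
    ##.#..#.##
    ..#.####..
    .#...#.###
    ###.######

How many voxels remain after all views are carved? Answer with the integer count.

remaining voxels: 322

full grid |V| = 1000
[1] x-view keeps 43 columns → grid now 430
[2] z-view keeps 75 columns → grid now 322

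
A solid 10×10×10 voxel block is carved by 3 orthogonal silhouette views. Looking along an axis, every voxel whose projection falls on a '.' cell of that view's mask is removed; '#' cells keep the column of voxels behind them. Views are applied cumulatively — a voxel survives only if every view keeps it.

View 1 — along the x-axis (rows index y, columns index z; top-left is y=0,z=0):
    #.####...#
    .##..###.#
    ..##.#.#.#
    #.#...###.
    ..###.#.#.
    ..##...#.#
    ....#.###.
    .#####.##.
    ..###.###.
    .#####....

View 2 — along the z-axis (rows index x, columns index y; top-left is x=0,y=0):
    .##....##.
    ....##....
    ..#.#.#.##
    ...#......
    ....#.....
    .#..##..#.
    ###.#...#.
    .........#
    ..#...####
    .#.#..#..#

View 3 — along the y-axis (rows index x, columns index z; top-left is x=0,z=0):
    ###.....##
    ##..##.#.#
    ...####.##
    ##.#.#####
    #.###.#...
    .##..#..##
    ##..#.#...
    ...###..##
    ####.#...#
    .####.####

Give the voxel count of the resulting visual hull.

remaining voxels: 90

before carving: 1000 voxels (10×10×10)
after view 1 [x-axis, 53 of 100 cells solid] → remaining = 530
after view 2 [z-axis, 32 of 100 cells solid] → remaining = 169
after view 3 [y-axis, 58 of 100 cells solid] → remaining = 90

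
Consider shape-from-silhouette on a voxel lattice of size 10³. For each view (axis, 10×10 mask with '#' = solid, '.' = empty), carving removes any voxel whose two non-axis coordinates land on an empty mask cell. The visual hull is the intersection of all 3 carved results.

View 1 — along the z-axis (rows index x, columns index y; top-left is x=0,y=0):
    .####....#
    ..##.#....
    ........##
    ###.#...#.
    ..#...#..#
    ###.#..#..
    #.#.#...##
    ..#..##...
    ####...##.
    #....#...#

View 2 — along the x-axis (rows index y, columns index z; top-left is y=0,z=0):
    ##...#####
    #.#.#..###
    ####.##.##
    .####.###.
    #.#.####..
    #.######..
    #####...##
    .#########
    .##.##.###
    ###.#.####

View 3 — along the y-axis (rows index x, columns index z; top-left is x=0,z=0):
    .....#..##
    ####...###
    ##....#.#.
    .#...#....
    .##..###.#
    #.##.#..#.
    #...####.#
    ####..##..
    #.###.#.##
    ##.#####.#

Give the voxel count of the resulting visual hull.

start: 10×10×10 = 1000 voxels
carve view 1 (along z, XY-mask fill 40/100): 400 voxels remain
carve view 2 (along x, YZ-mask fill 72/100): 289 voxels remain
carve view 3 (along y, XZ-mask fill 54/100): 153 voxels remain

voxel count = 153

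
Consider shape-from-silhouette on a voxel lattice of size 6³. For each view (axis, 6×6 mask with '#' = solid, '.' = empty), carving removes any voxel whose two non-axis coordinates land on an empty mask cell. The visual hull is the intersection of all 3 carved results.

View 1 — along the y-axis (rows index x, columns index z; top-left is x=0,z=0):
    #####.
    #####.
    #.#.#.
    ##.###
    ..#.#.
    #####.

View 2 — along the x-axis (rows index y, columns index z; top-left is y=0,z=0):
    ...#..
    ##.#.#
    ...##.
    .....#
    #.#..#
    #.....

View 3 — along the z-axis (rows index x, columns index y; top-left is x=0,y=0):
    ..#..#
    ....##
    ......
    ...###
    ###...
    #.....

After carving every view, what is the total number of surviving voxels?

12 voxels

initial block: 6^3 = 216
[1] y-view keeps 25 columns → grid now 150
[2] x-view keeps 12 columns → grid now 45
[3] z-view keeps 11 columns → grid now 12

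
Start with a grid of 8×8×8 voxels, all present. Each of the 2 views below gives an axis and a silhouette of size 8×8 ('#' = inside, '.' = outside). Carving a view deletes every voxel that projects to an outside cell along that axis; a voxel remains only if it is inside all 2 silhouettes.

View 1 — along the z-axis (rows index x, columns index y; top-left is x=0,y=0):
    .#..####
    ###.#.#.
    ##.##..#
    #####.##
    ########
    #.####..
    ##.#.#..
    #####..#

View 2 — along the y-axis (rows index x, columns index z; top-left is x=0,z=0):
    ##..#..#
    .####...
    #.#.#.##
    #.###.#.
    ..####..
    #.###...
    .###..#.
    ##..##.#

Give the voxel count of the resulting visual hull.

|visual hull| = 198

full grid |V| = 512
after view 1 [z-axis, 45 of 64 cells solid] → remaining = 360
after view 2 [y-axis, 35 of 64 cells solid] → remaining = 198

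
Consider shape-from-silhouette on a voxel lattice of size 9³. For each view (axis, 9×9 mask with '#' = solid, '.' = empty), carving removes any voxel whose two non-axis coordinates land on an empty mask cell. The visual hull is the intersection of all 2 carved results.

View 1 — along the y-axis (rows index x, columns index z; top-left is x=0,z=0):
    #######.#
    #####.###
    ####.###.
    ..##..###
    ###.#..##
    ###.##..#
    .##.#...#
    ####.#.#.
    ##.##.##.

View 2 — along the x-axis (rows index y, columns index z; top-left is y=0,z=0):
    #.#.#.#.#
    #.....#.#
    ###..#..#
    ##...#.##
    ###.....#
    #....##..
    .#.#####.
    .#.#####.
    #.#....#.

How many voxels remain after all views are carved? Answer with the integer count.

|visual hull| = 250

full grid |V| = 729
  1. axis=1 (XZ plane), |mask|=56  ⇒  voxels=504
  2. axis=0 (YZ plane), |mask|=40  ⇒  voxels=250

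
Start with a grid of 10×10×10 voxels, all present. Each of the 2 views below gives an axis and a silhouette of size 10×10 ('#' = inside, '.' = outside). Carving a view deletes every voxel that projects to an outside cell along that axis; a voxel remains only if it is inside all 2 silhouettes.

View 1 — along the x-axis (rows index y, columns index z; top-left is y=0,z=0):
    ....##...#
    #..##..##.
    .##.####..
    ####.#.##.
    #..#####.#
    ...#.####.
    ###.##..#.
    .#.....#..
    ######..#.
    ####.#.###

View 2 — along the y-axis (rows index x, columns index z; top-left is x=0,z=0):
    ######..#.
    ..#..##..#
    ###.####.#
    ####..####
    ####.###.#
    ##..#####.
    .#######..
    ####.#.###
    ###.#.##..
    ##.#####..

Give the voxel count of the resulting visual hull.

remaining voxels: 397

full grid |V| = 1000
[1] x-view keeps 56 columns → grid now 560
[2] y-view keeps 70 columns → grid now 397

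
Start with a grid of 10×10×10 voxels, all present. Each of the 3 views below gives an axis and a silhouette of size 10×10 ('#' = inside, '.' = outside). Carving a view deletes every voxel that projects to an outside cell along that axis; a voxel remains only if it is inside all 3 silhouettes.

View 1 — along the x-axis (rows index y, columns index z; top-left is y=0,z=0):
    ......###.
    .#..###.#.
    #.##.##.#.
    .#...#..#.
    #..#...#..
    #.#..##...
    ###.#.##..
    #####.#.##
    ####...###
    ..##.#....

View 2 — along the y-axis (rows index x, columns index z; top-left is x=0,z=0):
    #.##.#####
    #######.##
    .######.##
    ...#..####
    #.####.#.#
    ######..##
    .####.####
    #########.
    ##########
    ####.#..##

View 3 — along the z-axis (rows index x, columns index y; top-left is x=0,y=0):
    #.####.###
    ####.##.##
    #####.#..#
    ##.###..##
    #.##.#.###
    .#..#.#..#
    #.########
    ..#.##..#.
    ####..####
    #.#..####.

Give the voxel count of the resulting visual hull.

start: 10×10×10 = 1000 voxels
carve view 1 (along x, YZ-mask fill 48/100): 480 voxels remain
carve view 2 (along y, XZ-mask fill 79/100): 380 voxels remain
carve view 3 (along z, XY-mask fill 68/100): 256 voxels remain

voxel count = 256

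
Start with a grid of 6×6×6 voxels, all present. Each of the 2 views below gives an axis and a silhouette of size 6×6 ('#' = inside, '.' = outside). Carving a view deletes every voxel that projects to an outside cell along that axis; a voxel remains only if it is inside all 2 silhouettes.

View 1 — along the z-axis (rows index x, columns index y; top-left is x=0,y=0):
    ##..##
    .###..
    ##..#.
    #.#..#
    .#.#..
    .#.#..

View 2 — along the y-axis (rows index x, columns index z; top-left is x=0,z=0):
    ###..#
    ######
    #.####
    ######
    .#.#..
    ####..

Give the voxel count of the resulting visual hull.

voxel count = 79

initial block: 6^3 = 216
after view 1 [z-axis, 17 of 36 cells solid] → remaining = 102
after view 2 [y-axis, 27 of 36 cells solid] → remaining = 79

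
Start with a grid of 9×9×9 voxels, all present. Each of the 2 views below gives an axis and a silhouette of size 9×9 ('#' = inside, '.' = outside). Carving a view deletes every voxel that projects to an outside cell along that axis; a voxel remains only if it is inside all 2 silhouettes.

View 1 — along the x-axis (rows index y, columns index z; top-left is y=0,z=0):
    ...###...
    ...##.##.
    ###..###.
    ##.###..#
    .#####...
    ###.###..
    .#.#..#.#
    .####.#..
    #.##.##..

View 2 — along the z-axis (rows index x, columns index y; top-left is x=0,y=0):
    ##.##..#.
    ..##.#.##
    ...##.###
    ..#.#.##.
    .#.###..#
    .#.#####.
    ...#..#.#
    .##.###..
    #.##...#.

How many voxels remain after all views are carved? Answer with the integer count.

start: 9×9×9 = 729 voxels
V1 x: intersect with YZ mask (44 set) -- 396 left
V2 z: intersect with XY mask (42 set) -- 212 left

|visual hull| = 212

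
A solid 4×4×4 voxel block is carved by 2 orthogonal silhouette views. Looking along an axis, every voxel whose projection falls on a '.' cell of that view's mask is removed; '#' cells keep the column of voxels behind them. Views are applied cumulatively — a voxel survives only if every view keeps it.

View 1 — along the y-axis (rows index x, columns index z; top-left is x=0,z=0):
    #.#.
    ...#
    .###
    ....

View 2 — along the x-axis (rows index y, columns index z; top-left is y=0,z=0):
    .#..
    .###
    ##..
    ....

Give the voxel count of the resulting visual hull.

voxel count = 8

start: 4×4×4 = 64 voxels
step 1: project along y, AND mask (6/16) → |grid| = 24
step 2: project along x, AND mask (6/16) → |grid| = 8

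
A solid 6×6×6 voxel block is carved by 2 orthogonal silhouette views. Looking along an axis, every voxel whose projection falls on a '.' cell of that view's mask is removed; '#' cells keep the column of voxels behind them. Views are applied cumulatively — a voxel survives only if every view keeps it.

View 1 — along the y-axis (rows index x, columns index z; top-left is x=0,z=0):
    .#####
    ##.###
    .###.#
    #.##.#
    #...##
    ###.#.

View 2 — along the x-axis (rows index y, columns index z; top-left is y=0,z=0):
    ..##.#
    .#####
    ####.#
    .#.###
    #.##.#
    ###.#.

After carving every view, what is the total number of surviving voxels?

|visual hull| = 105

before carving: 216 voxels (6×6×6)
step 1: project along y, AND mask (25/36) → |grid| = 150
step 2: project along x, AND mask (25/36) → |grid| = 105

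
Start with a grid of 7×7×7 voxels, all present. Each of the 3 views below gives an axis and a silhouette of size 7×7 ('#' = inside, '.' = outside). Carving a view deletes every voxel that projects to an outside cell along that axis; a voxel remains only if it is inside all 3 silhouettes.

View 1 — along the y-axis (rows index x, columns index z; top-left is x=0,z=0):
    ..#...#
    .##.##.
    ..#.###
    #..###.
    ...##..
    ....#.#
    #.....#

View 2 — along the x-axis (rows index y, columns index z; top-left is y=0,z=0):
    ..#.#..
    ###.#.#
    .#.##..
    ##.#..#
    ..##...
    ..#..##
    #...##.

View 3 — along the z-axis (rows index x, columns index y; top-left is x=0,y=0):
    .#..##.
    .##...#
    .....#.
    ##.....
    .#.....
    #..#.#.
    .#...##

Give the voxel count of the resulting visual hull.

voxel count = 26

before carving: 343 voxels (7×7×7)
  1. axis=1 (XZ plane), |mask|=20  ⇒  voxels=140
  2. axis=0 (YZ plane), |mask|=22  ⇒  voxels=65
  3. axis=2 (XY plane), |mask|=16  ⇒  voxels=26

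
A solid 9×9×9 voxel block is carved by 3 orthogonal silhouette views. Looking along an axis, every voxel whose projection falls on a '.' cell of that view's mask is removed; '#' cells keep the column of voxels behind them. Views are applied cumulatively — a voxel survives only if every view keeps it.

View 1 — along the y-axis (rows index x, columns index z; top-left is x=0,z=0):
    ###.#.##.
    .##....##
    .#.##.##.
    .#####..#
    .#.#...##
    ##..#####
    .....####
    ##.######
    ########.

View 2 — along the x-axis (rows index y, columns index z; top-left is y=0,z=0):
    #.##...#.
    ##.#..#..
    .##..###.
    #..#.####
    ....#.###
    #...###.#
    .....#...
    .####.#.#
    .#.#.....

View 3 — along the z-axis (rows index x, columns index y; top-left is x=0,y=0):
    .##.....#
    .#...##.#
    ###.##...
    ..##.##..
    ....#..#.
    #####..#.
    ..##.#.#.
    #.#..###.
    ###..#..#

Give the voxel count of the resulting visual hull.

start: 9×9×9 = 729 voxels
after view 1 [y-axis, 52 of 81 cells solid] → remaining = 468
after view 2 [x-axis, 37 of 81 cells solid] → remaining = 215
after view 3 [z-axis, 38 of 81 cells solid] → remaining = 110

|visual hull| = 110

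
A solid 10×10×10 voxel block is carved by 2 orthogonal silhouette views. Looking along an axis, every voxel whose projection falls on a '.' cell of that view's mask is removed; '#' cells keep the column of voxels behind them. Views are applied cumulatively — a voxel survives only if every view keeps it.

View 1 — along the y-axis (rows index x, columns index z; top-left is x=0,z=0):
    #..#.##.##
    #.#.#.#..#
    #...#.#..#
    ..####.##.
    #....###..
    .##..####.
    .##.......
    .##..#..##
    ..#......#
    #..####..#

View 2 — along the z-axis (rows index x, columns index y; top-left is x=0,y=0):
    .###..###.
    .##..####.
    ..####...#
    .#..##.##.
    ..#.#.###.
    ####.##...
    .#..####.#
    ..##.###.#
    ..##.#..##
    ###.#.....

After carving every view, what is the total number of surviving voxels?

full grid |V| = 1000
V1 y: intersect with XZ mask (46 set) -- 460 left
V2 z: intersect with XY mask (54 set) -- 248 left

voxel count = 248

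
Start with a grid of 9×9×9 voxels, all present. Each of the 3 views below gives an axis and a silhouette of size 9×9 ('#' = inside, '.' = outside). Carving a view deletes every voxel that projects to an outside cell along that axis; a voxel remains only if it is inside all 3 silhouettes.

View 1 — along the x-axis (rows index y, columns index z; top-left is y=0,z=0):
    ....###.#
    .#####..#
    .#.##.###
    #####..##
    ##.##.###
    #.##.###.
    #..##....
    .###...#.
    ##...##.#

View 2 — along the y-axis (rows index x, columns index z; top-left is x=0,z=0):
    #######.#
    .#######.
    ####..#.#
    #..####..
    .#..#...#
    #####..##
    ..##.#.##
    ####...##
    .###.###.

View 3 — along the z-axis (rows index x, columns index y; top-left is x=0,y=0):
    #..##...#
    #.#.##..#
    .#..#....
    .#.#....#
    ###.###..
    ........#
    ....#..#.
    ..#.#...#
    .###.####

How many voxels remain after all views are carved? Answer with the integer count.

start: 9×9×9 = 729 voxels
carve view 1 (along x, YZ-mask fill 48/81): 432 voxels remain
carve view 2 (along y, XZ-mask fill 53/81): 287 voxels remain
carve view 3 (along z, XY-mask fill 33/81): 118 voxels remain

118 voxels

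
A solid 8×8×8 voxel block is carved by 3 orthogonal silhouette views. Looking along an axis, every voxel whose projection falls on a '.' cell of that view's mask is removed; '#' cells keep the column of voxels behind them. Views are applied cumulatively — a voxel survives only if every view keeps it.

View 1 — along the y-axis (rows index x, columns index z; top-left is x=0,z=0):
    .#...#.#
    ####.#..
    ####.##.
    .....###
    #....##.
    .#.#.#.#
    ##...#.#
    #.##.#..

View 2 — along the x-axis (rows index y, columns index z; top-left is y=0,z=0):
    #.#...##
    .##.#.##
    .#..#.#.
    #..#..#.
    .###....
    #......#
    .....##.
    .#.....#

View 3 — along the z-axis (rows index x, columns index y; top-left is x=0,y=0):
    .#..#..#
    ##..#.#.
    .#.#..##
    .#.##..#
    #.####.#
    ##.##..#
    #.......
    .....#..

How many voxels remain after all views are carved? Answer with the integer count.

full grid |V| = 512
  1. axis=1 (XZ plane), |mask|=32  ⇒  voxels=256
  2. axis=0 (YZ plane), |mask|=24  ⇒  voxels=91
  3. axis=2 (XY plane), |mask|=28  ⇒  voxels=43

voxel count = 43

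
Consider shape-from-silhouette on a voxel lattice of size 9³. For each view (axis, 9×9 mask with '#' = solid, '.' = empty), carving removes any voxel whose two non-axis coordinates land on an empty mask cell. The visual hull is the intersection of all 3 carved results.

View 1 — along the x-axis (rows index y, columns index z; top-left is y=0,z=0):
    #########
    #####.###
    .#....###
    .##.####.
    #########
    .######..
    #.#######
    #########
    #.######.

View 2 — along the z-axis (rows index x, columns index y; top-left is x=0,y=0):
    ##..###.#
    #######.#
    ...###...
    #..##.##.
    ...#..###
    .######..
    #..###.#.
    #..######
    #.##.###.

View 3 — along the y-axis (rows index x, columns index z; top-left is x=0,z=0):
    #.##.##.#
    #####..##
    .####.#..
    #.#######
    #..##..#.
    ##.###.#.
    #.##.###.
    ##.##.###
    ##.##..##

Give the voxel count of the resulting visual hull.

258 voxels

start: 9×9×9 = 729 voxels
after view 1 [x-axis, 66 of 81 cells solid] → remaining = 594
after view 2 [z-axis, 50 of 81 cells solid] → remaining = 372
after view 3 [y-axis, 55 of 81 cells solid] → remaining = 258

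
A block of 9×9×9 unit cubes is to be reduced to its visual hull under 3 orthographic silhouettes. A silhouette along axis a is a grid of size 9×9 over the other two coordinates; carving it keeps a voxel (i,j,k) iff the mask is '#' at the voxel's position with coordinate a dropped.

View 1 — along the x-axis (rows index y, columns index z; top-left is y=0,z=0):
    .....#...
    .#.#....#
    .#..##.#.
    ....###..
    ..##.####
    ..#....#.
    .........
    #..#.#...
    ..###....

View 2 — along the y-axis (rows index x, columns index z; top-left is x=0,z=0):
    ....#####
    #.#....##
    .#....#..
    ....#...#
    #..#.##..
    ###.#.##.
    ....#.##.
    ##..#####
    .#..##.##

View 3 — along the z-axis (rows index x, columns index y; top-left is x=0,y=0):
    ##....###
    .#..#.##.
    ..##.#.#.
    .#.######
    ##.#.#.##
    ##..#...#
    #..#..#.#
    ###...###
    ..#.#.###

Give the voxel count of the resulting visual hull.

|visual hull| = 51

initial block: 9^3 = 729
step 1: project along x, AND mask (25/81) → |grid| = 225
step 2: project along y, AND mask (38/81) → |grid| = 100
step 3: project along z, AND mask (45/81) → |grid| = 51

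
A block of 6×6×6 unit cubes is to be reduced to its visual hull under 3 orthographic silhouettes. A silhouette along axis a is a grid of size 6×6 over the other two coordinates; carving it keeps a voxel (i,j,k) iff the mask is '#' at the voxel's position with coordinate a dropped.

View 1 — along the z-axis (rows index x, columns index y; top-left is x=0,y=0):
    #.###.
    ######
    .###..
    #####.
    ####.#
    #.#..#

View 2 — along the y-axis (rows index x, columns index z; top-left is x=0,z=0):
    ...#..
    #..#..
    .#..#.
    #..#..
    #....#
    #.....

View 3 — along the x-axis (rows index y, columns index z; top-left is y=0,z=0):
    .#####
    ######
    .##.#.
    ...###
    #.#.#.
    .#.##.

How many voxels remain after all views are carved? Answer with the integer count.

before carving: 216 voxels (6×6×6)
  1. axis=2 (XY plane), |mask|=26  ⇒  voxels=156
  2. axis=1 (XZ plane), |mask|=10  ⇒  voxels=45
  3. axis=0 (YZ plane), |mask|=23  ⇒  voxels=22

remaining voxels: 22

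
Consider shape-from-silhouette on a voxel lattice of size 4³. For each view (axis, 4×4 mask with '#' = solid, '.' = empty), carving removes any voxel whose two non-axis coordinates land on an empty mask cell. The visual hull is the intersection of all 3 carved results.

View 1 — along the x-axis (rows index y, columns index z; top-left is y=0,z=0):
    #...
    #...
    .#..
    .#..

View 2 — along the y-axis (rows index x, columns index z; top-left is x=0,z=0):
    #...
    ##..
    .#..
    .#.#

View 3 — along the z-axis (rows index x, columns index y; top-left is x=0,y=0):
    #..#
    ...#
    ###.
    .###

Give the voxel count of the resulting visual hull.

start: 4×4×4 = 64 voxels
  1. axis=0 (YZ plane), |mask|=4  ⇒  voxels=16
  2. axis=1 (XZ plane), |mask|=6  ⇒  voxels=10
  3. axis=2 (XY plane), |mask|=9  ⇒  voxels=5

5 voxels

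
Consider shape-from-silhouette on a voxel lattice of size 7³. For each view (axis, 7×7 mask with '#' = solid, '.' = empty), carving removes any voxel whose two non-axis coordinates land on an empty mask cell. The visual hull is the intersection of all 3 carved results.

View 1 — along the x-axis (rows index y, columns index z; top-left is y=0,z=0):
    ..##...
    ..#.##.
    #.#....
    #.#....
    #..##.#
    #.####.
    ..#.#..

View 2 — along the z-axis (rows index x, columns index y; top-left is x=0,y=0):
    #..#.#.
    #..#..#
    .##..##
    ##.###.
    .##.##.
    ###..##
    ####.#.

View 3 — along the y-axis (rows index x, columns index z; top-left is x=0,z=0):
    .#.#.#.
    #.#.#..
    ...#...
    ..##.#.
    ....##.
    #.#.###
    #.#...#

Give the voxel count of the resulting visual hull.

remaining voxels: 43

initial block: 7^3 = 343
after view 1 [x-axis, 20 of 49 cells solid] → remaining = 140
after view 2 [z-axis, 29 of 49 cells solid] → remaining = 85
after view 3 [y-axis, 20 of 49 cells solid] → remaining = 43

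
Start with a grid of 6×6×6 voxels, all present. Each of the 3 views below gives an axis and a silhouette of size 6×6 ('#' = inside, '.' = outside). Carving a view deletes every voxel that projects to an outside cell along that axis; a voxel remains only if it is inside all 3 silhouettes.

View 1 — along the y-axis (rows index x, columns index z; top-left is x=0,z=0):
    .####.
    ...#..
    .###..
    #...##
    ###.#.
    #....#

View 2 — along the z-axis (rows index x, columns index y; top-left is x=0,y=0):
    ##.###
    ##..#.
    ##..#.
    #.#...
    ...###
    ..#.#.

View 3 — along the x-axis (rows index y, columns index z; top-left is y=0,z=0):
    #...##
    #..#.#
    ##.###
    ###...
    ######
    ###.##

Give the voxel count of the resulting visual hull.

|visual hull| = 38

full grid |V| = 216
[1] y-view keeps 17 columns → grid now 102
[2] z-view keeps 18 columns → grid now 54
[3] x-view keeps 25 columns → grid now 38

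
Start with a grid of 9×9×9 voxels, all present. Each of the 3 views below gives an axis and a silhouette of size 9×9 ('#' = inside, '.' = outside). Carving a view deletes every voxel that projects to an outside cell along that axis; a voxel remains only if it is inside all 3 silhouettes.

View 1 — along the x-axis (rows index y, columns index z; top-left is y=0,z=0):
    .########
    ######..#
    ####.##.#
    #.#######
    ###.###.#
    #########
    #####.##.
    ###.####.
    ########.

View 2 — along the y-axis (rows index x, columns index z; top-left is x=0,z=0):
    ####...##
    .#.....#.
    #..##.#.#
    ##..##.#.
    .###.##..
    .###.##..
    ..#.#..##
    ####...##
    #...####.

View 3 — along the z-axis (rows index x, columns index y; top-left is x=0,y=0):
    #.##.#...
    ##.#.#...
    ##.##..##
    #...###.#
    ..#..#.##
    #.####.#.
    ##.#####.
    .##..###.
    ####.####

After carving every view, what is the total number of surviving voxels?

initial block: 9^3 = 729
step 1: project along x, AND mask (68/81) → |grid| = 612
step 2: project along y, AND mask (43/81) → |grid| = 324
step 3: project along z, AND mask (49/81) → |grid| = 202

202 voxels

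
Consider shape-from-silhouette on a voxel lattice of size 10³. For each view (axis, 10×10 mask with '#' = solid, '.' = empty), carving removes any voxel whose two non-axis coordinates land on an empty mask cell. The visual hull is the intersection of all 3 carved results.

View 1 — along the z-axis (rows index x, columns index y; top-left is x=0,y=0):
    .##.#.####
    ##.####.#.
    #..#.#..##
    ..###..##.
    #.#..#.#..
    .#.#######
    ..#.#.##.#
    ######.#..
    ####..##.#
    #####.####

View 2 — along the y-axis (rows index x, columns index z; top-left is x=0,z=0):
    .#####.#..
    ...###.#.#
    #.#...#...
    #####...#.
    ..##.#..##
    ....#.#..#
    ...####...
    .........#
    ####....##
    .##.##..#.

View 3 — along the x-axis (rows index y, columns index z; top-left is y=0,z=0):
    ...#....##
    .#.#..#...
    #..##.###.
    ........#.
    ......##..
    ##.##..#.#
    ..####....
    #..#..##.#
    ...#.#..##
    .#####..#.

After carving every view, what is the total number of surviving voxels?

full grid |V| = 1000
V1 z: intersect with XY mask (64 set) -- 640 left
V2 y: intersect with XZ mask (44 set) -- 280 left
V3 x: intersect with YZ mask (40 set) -- 110 left

voxel count = 110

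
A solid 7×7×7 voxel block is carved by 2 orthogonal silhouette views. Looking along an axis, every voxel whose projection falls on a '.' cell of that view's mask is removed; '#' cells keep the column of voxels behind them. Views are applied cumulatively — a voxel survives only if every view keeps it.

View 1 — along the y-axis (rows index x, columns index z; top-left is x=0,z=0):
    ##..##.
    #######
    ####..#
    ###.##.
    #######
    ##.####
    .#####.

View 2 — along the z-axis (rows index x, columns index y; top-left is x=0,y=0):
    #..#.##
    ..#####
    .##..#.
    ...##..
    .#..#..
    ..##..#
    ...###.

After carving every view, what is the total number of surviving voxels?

voxel count = 123

full grid |V| = 343
after view 1 [y-axis, 39 of 49 cells solid] → remaining = 273
after view 2 [z-axis, 22 of 49 cells solid] → remaining = 123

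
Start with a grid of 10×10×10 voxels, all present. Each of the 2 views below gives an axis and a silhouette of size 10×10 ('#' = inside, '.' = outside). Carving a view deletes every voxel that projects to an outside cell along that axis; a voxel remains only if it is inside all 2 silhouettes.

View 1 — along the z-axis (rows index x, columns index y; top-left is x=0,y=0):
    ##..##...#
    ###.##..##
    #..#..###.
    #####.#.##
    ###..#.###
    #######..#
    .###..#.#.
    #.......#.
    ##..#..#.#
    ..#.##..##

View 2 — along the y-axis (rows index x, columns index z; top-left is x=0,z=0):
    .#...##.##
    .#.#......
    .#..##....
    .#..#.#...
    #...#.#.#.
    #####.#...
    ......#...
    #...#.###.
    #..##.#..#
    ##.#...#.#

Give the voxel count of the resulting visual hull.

before carving: 1000 voxels (10×10×10)
[1] z-view keeps 57 columns → grid now 570
[2] y-view keeps 39 columns → grid now 219

voxel count = 219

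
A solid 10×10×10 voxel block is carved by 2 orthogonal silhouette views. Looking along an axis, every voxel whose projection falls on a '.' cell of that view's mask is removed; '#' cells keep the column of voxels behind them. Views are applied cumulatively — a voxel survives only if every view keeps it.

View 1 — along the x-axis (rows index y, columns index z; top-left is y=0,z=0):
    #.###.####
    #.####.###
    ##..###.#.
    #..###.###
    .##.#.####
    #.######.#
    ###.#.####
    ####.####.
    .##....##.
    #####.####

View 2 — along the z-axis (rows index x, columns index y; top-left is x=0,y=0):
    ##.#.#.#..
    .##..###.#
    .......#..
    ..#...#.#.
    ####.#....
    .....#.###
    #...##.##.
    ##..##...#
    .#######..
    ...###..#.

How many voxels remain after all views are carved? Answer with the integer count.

remaining voxels: 331

before carving: 1000 voxels (10×10×10)
after view 1 [x-axis, 73 of 100 cells solid] → remaining = 730
after view 2 [z-axis, 45 of 100 cells solid] → remaining = 331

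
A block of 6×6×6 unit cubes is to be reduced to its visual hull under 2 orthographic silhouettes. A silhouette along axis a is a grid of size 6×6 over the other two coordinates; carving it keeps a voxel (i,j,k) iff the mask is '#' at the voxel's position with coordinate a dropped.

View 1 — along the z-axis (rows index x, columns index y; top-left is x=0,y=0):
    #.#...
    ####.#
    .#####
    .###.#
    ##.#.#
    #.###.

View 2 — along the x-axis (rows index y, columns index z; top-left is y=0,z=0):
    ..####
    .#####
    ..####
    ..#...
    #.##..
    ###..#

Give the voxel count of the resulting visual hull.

before carving: 216 voxels (6×6×6)
V1 z: intersect with XY mask (24 set) -- 144 left
V2 x: intersect with YZ mask (21 set) -- 83 left

remaining voxels: 83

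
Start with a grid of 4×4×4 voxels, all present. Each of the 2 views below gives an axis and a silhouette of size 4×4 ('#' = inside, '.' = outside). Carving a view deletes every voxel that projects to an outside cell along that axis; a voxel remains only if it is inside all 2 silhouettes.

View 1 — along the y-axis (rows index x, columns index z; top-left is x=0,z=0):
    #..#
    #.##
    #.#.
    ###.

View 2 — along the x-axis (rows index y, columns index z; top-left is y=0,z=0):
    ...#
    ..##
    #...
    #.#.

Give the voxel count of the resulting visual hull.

full grid |V| = 64
V1 y: intersect with XZ mask (10 set) -- 40 left
V2 x: intersect with YZ mask (6 set) -- 18 left

remaining voxels: 18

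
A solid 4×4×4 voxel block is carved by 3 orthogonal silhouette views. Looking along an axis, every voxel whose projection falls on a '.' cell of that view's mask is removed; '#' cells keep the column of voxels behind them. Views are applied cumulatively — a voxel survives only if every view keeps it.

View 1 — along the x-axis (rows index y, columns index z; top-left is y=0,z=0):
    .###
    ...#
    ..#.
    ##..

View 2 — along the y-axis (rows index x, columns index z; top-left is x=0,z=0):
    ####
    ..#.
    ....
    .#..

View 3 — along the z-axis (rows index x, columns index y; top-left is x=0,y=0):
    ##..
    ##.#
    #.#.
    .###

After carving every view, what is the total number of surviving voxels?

|visual hull| = 6

initial block: 4^3 = 64
V1 x: intersect with YZ mask (7 set) -- 28 left
V2 y: intersect with XZ mask (6 set) -- 11 left
V3 z: intersect with XY mask (10 set) -- 6 left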